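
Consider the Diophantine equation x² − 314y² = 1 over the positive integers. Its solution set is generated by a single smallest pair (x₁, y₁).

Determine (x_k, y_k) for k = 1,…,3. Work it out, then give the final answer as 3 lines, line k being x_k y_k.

392499 22150
308110930001 17387705700
241866463828532499 13649314199066450

d=314: √d = [17; 1,2,1,1,2,1,34] (ℓ=7, odd), read p_13/q_13
step 0: (17, 1)  from 17·(1,0) + (0,1)
…
step 3: (71, 4)  from 1·(53,3) + (18,1)
step 4: (124, 7)  from 1·(71,4) + (53,3)
step 5: (319, 18)  from 2·(124,7) + (71,4)
step 6: (443, 25)  from 1·(319,18) + (124,7)
…
step 8: (15824, 893)  from 1·(15381,868) + (443,25)
…
step 11: (109882, 6201)  from 1·(62853,3547) + (47029,2654)
step 12: (282617, 15949)  from 2·(109882,6201) + (62853,3547)
step 13: (392499, 22150)  from 1·(282617,15949) + (109882,6201)
fundamental: x₁=392499, y₁=22150  (since 154055465001 − 314·490622500 = 1)
(392499+22150√314)^2 = 308110930001 + 17387705700√314
(392499+22150√314)^3 = 241866463828532499 + 13649314199066450√314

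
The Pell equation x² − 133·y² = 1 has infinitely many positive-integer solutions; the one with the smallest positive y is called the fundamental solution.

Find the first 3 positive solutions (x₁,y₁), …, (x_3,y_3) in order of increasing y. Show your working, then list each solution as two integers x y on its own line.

√133 = [11; 1,1,7,5,1,…,1,1,22, …], period ℓ=16 (even) → k=15
i=0: a=11 ⇒ p=11, q=1
…
i=2: a=1 ⇒ p=23, q=2
…
i=10: a=1 ⇒ p=18948, q=1643
i=11: a=1 ⇒ p=29927, q=2595
…
i=14: a=1 ⇒ p=1378591, q=119539
i=15: a=1 ⇒ p=2588599, q=224460
fundamental: x₁=2588599, y₁=224460  (since 6700844782801 − 133·50382291600 = 1)
(x_2, y_2) = (2588599·2588599 + 133·224460·224460, 2588599·224460 + 224460·2588599) = (13401689565601, 1162073863080)
(x_3, y_3) = (2588599·13401689565601 + 133·224460·1162073863080, 2588599·1162073863080 + 224460·13401689565601) = (69383200415647777399, 6016286479789825380)

2588599 224460
13401689565601 1162073863080
69383200415647777399 6016286479789825380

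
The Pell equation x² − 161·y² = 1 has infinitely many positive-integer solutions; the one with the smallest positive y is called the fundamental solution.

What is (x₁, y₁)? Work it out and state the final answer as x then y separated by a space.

11775 928

√161 → a₀=12, period (1,2,4,1,2,1,4,2,1,24); ℓ=10 even so k=9
k=0  a_k=12  p_k/q_k = 12/1
k=1  a_k=1  p_k/q_k = 13/1
k=2  a_k=2  p_k/q_k = 38/3
k=3  a_k=4  p_k/q_k = 165/13
k=4  a_k=1  p_k/q_k = 203/16
…
k=7  a_k=4  p_k/q_k = 3667/289
k=8  a_k=2  p_k/q_k = 8108/639
k=9  a_k=1  p_k/q_k = 11775/928
(x₁, y₁) = (11775, 928);  11775² − 161·928² = 1 ✓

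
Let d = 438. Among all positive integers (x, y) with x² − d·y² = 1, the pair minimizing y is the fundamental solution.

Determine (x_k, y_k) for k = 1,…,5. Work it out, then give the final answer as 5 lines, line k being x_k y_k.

293 14
171697 8204
100614149 4807530
58959719617 2817204376
34550295081413 1650876956806

√438 = [20; 1,12,1,40, …], period ℓ=4 (even) → k=3
i=0: a=20 ⇒ p=20, q=1
…
i=2: a=12 ⇒ p=272, q=13
i=3: a=1 ⇒ p=293, q=14
fundamental: x₁=293, y₁=14  (since 85849 − 438·196 = 1)
(x_2, y_2) = (293·293 + 438·14·14, 293·14 + 14·293) = (171697, 8204)
(x_3, y_3) = (293·171697 + 438·14·8204, 293·8204 + 14·171697) = (100614149, 4807530)
(x_4, y_4) = (293·100614149 + 438·14·4807530, 293·4807530 + 14·100614149) = (58959719617, 2817204376)
(x_5, y_5) = (293·58959719617 + 438·14·2817204376, 293·2817204376 + 14·58959719617) = (34550295081413, 1650876956806)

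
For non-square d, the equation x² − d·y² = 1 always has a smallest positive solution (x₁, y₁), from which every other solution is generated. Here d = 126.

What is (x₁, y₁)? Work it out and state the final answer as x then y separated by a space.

449 40

d=126: √d = [11; 4,2,4,22] (ℓ=4, even), read p_3/q_3
i=0: a=11 ⇒ p=11, q=1
…
i=2: a=2 ⇒ p=101, q=9
i=3: a=4 ⇒ p=449, q=40
→ (449, 40).  Check: 449²=201601, 126·40²=201600, difference 1.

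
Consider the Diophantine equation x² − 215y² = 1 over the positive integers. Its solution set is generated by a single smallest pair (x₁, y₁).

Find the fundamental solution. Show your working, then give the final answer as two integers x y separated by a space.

[14; 1,1,1,28] for √215; ℓ=4 ⇒ convergent index 3
a_0=14:  p_0=14·1+0=14,  q_0=14·0+1=1
a_1=1:  p_1=1·14+1=15,  q_1=1·1+0=1
a_2=1:  p_2=1·15+14=29,  q_2=1·1+1=2
a_3=1:  p_3=1·29+15=44,  q_3=1·2+1=3
fundamental: x₁=44, y₁=3  (since 1936 − 215·9 = 1)

44 3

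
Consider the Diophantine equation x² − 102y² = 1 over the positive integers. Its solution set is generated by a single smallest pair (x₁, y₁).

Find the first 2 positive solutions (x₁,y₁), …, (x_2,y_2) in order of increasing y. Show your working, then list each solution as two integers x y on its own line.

d=102: √d = [10; 10,20] (ℓ=2, even), read p_1/q_1
step 0: (10, 1)  from 10·(1,0) + (0,1)
step 1: (101, 10)  from 10·(10,1) + (1,0)
(x₁, y₁) = (101, 10);  101² − 102·10² = 1 ✓
n=2: (101,10)∘(101,10) = (101·101+102·10·10, 101·10+10·101) = (20401,2020)

101 10
20401 2020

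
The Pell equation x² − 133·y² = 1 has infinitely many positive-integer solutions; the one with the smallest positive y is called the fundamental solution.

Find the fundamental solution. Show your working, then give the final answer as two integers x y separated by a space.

√133 → a₀=11, period (1,1,7,5,1,…,1,1,22); ℓ=16 even so k=15
k=0  a_k=11  p_k/q_k = 11/1
k=1  a_k=1  p_k/q_k = 12/1
k=2  a_k=1  p_k/q_k = 23/2
k=3  a_k=7  p_k/q_k = 173/15
k=4  a_k=5  p_k/q_k = 888/77
…
k=6  a_k=1  p_k/q_k = 1949/169
k=7  a_k=1  p_k/q_k = 3010/261
k=8  a_k=2  p_k/q_k = 7969/691
…
k=10  a_k=1  p_k/q_k = 18948/1643
k=11  a_k=1  p_k/q_k = 29927/2595
k=12  a_k=5  p_k/q_k = 168583/14618
…
k=14  a_k=1  p_k/q_k = 1378591/119539
k=15  a_k=1  p_k/q_k = 2588599/224460
→ (2588599, 224460).  Check: 2588599²=6700844782801, 133·224460²=6700844782800, difference 1.

2588599 224460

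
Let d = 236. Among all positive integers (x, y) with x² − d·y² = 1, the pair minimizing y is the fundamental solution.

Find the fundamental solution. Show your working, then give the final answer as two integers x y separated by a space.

561799 36570

d=236: √d = [15; 2,1,3,5,1,6,1,5,3,1,2,30] (ℓ=12, even), read p_11/q_11
i=0: a=15 ⇒ p=15, q=1
…
i=2: a=1 ⇒ p=46, q=3
i=3: a=3 ⇒ p=169, q=11
i=4: a=5 ⇒ p=891, q=58
…
i=7: a=1 ⇒ p=8311, q=541
i=8: a=5 ⇒ p=48806, q=3177
…
i=10: a=1 ⇒ p=203535, q=13249
i=11: a=2 ⇒ p=561799, q=36570
fundamental: x₁=561799, y₁=36570  (since 315618116401 − 236·1337364900 = 1)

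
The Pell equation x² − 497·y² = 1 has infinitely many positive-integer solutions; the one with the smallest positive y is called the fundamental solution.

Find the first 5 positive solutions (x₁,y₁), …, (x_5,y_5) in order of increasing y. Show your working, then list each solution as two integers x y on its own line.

1201887 53912
2889064721537 129592263888
6944658661946678751 311510514535059400
16693389930459326703284737 748800875565868281911712
40127136686692992928199618718687 1799948075862157952969508541688

√497 = [22; 3,2,2,5,6,5,2,2,3,44, …], period ℓ=10 (even) → k=9
k=0  a_k=22  p_k/q_k = 22/1
…
k=2  a_k=2  p_k/q_k = 156/7
k=3  a_k=2  p_k/q_k = 379/17
k=4  a_k=5  p_k/q_k = 2051/92
…
k=6  a_k=5  p_k/q_k = 65476/2937
…
k=8  a_k=2  p_k/q_k = 352750/15823
k=9  a_k=3  p_k/q_k = 1201887/53912
→ (1201887, 53912).  Check: 1201887²=1444532360769, 497·53912²=1444532360768, difference 1.
(x_2, y_2) = (1201887·1201887 + 497·53912·53912, 1201887·53912 + 53912·1201887) = (2889064721537, 129592263888)
(x_3, y_3) = (1201887·2889064721537 + 497·53912·129592263888, 1201887·129592263888 + 53912·2889064721537) = (6944658661946678751, 311510514535059400)
(x_4, y_4) = (1201887·6944658661946678751 + 497·53912·311510514535059400, 1201887·311510514535059400 + 53912·6944658661946678751) = (16693389930459326703284737, 748800875565868281911712)
(x_5, y_5) = (1201887·16693389930459326703284737 + 497·53912·748800875565868281911712, 1201887·748800875565868281911712 + 53912·16693389930459326703284737) = (40127136686692992928199618718687, 1799948075862157952969508541688)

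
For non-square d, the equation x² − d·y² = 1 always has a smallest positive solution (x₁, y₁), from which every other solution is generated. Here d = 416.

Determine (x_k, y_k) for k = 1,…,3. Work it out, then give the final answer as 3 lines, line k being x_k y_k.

5201 255
54100801 2652510
562756526801 27591408765

[20; 2,1,1,9,1,1,2,40] for √416; ℓ=8 ⇒ convergent index 7
a_0=20:  p_0=20·1+0=20,  q_0=20·0+1=1
a_1=2:  p_1=2·20+1=41,  q_1=2·1+0=2
a_2=1:  p_2=1·41+20=61,  q_2=1·2+1=3
a_3=1:  p_3=1·61+41=102,  q_3=1·3+2=5
a_4=9:  p_4=9·102+61=979,  q_4=9·5+3=48
…
a_6=1:  p_6=1·1081+979=2060,  q_6=1·53+48=101
a_7=2:  p_7=2·2060+1081=5201,  q_7=2·101+53=255
→ (5201, 255).  Check: 5201²=27050401, 416·255²=27050400, difference 1.
(x_2, y_2) = (5201·5201 + 416·255·255, 5201·255 + 255·5201) = (54100801, 2652510)
(x_3, y_3) = (5201·54100801 + 416·255·2652510, 5201·2652510 + 255·54100801) = (562756526801, 27591408765)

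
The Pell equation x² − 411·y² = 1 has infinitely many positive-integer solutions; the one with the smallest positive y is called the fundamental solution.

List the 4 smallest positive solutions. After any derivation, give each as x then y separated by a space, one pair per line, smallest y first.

49730 2453
4946145799 243975380
491943661118810 24265791292347
48928716529930696801 2413475601692857240

√411 = [20; 3,1,1,1,19,1,1,1,3,40, …], period ℓ=10 (even) → k=9
k=0  a_k=20  p_k/q_k = 20/1
…
k=4  a_k=1  p_k/q_k = 223/11
k=5  a_k=19  p_k/q_k = 4379/216
…
k=8  a_k=1  p_k/q_k = 13583/670
k=9  a_k=3  p_k/q_k = 49730/2453
(x₁, y₁) = (49730, 2453);  49730² − 411·2453² = 1 ✓
k=2:  x_2 = 49730·49730+411·2453·2453 = 4946145799,  y_2 = 49730·2453+2453·49730 = 243975380
k=3:  x_3 = 49730·4946145799+411·2453·243975380 = 491943661118810,  y_3 = 49730·243975380+2453·4946145799 = 24265791292347
k=4:  x_4 = 49730·491943661118810+411·2453·24265791292347 = 48928716529930696801,  y_4 = 49730·24265791292347+2453·491943661118810 = 2413475601692857240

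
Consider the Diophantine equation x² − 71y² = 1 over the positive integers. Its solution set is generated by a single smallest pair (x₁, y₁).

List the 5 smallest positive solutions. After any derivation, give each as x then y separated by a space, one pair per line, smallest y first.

3480 413
24220799 2874480
168576757560 20006380387
1173294208396801 139244404619040
8166127521864977400 969141036142138013

√71 → a₀=8, period (2,2,1,7,1,2,2,16); ℓ=8 even so k=7
i=0: a=8 ⇒ p=8, q=1
…
i=2: a=2 ⇒ p=42, q=5
i=3: a=1 ⇒ p=59, q=7
i=4: a=7 ⇒ p=455, q=54
i=5: a=1 ⇒ p=514, q=61
i=6: a=2 ⇒ p=1483, q=176
i=7: a=2 ⇒ p=3480, q=413
(x₁, y₁) = (3480, 413);  3480² − 71·413² = 1 ✓
n=2: (3480,413)∘(3480,413) = (3480·3480+71·413·413, 3480·413+413·3480) = (24220799,2874480)
n=3: (24220799,2874480)∘(3480,413) = (3480·24220799+71·413·2874480, 3480·2874480+413·24220799) = (168576757560,20006380387)
n=4: (168576757560,20006380387)∘(3480,413) = (3480·168576757560+71·413·20006380387, 3480·20006380387+413·168576757560) = (1173294208396801,139244404619040)
n=5: (1173294208396801,139244404619040)∘(3480,413) = (3480·1173294208396801+71·413·139244404619040, 3480·139244404619040+413·1173294208396801) = (8166127521864977400,969141036142138013)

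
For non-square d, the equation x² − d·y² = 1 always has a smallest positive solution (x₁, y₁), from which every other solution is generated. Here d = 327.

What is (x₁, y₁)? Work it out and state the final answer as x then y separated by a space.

[18; 12,36] for √327; ℓ=2 ⇒ convergent index 1
step 0: (18, 1)  from 18·(1,0) + (0,1)
step 1: (217, 12)  from 12·(18,1) + (1,0)
fundamental: x₁=217, y₁=12  (since 47089 − 327·144 = 1)

217 12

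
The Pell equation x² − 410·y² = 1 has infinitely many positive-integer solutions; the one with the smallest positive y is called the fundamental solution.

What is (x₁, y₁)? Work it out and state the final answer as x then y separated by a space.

√410 → a₀=20, period (4,40); ℓ=2 even so k=1
i=0: a=20 ⇒ p=20, q=1
i=1: a=4 ⇒ p=81, q=4
fundamental: x₁=81, y₁=4  (since 6561 − 410·16 = 1)

81 4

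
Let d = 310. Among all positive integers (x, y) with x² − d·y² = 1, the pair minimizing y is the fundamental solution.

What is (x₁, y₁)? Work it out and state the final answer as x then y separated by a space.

848719 48204

[17; 1,1,1,1,5,…,1,1,34] for √310; ℓ=16 ⇒ convergent index 15
k=0  a_k=17  p_k/q_k = 17/1
k=1  a_k=1  p_k/q_k = 18/1
k=2  a_k=1  p_k/q_k = 35/2
k=3  a_k=1  p_k/q_k = 53/3
k=4  a_k=1  p_k/q_k = 88/5
k=5  a_k=5  p_k/q_k = 493/28
…
k=12  a_k=1  p_k/q_k = 181315/10298
k=13  a_k=1  p_k/q_k = 333702/18953
k=14  a_k=1  p_k/q_k = 515017/29251
k=15  a_k=1  p_k/q_k = 848719/48204
→ (848719, 48204).  Check: 848719²=720323940961, 310·48204²=720323940960, difference 1.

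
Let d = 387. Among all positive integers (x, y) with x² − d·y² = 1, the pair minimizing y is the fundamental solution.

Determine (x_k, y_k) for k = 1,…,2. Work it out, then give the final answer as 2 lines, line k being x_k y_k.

3482 177
24248647 1232628

√387 = [19; 1,2,19,2,1,38, …], period ℓ=6 (even) → k=5
k=0  a_k=19  p_k/q_k = 19/1
k=1  a_k=1  p_k/q_k = 20/1
k=2  a_k=2  p_k/q_k = 59/3
…
k=4  a_k=2  p_k/q_k = 2341/119
k=5  a_k=1  p_k/q_k = 3482/177
fundamental: x₁=3482, y₁=177  (since 12124324 − 387·31329 = 1)
(3482+177√387)^2 = 24248647 + 1232628√387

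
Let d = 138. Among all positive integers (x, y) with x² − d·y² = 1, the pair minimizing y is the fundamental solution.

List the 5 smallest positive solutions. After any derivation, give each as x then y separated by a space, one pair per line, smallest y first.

47 4
4417 376
415151 35340
39019777 3321584
3667443887 312193556

d=138: √d = [11; 1,2,1,22] (ℓ=4, even), read p_3/q_3
a_0=11:  p_0=11·1+0=11,  q_0=11·0+1=1
a_1=1:  p_1=1·11+1=12,  q_1=1·1+0=1
a_2=2:  p_2=2·12+11=35,  q_2=2·1+1=3
a_3=1:  p_3=1·35+12=47,  q_3=1·3+1=4
(x₁, y₁) = (47, 4);  47² − 138·4² = 1 ✓
k=2:  x_2 = 47·47+138·4·4 = 4417,  y_2 = 47·4+4·47 = 376
k=3:  x_3 = 47·4417+138·4·376 = 415151,  y_3 = 47·376+4·4417 = 35340
k=4:  x_4 = 47·415151+138·4·35340 = 39019777,  y_4 = 47·35340+4·415151 = 3321584
k=5:  x_5 = 47·39019777+138·4·3321584 = 3667443887,  y_5 = 47·3321584+4·39019777 = 312193556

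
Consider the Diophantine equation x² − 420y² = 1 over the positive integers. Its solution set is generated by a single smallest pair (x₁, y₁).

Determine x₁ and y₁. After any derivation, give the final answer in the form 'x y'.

41 2

√420 → a₀=20, period (2,40); ℓ=2 even so k=1
k=0  a_k=20  p_k/q_k = 20/1
k=1  a_k=2  p_k/q_k = 41/2
→ (41, 2).  Check: 41²=1681, 420·2²=1680, difference 1.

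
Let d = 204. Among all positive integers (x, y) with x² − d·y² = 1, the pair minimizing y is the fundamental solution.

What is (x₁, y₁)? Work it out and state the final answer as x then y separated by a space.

4999 350

√204 = [14; 3,1,1,6,1,1,3,28, …], period ℓ=8 (even) → k=7
a_0=14:  p_0=14·1+0=14,  q_0=14·0+1=1
a_1=3:  p_1=3·14+1=43,  q_1=3·1+0=3
…
a_3=1:  p_3=1·57+43=100,  q_3=1·4+3=7
…
a_5=1:  p_5=1·657+100=757,  q_5=1·46+7=53
a_6=1:  p_6=1·757+657=1414,  q_6=1·53+46=99
a_7=3:  p_7=3·1414+757=4999,  q_7=3·99+53=350
fundamental: x₁=4999, y₁=350  (since 24990001 − 204·122500 = 1)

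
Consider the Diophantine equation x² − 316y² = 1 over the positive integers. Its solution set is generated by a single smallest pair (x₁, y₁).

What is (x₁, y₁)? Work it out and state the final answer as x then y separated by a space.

d=316: √d = [17; 1,3,2,8,2,3,1,34] (ℓ=8, even), read p_7/q_7
step 0: (17, 1)  from 17·(1,0) + (0,1)
…
step 2: (71, 4)  from 3·(18,1) + (17,1)
step 3: (160, 9)  from 2·(71,4) + (18,1)
step 4: (1351, 76)  from 8·(160,9) + (71,4)
…
step 6: (9937, 559)  from 3·(2862,161) + (1351,76)
step 7: (12799, 720)  from 1·(9937,559) + (2862,161)
(x₁, y₁) = (12799, 720);  12799² − 316·720² = 1 ✓

12799 720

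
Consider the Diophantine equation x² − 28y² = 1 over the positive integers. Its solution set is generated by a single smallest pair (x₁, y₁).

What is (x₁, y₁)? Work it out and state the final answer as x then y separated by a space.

127 24

√28 → a₀=5, period (3,2,3,10); ℓ=4 even so k=3
a_0=5:  p_0=5·1+0=5,  q_0=5·0+1=1
a_1=3:  p_1=3·5+1=16,  q_1=3·1+0=3
a_2=2:  p_2=2·16+5=37,  q_2=2·3+1=7
a_3=3:  p_3=3·37+16=127,  q_3=3·7+3=24
fundamental: x₁=127, y₁=24  (since 16129 − 28·576 = 1)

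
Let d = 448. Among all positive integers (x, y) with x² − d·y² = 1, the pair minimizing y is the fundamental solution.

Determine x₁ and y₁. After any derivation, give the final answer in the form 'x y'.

√448 → a₀=21, period (6,42); ℓ=2 even so k=1
k=0  a_k=21  p_k/q_k = 21/1
k=1  a_k=6  p_k/q_k = 127/6
(x₁, y₁) = (127, 6);  127² − 448·6² = 1 ✓

127 6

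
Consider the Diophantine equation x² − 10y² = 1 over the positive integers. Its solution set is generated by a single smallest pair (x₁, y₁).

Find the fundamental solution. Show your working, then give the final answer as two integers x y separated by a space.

19 6

d=10: √d = [3; 6] (ℓ=1, odd), read p_1/q_1
k=0  a_k=3  p_k/q_k = 3/1
k=1  a_k=6  p_k/q_k = 19/6
fundamental: x₁=19, y₁=6  (since 361 − 10·36 = 1)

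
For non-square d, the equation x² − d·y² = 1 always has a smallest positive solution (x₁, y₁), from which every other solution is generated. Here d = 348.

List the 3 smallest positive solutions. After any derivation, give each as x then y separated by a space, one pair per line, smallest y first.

1567 84
4910977 263256
15391000351 825044220

√348 → a₀=18, period (1,1,1,8,1,1,1,36); ℓ=8 even so k=7
a_0=18:  p_0=18·1+0=18,  q_0=18·0+1=1
a_1=1:  p_1=1·18+1=19,  q_1=1·1+0=1
…
a_3=1:  p_3=1·37+19=56,  q_3=1·2+1=3
a_4=8:  p_4=8·56+37=485,  q_4=8·3+2=26
a_5=1:  p_5=1·485+56=541,  q_5=1·26+3=29
a_6=1:  p_6=1·541+485=1026,  q_6=1·29+26=55
a_7=1:  p_7=1·1026+541=1567,  q_7=1·55+29=84
fundamental: x₁=1567, y₁=84  (since 2455489 − 348·7056 = 1)
k=2:  x_2 = 1567·1567+348·84·84 = 4910977,  y_2 = 1567·84+84·1567 = 263256
k=3:  x_3 = 1567·4910977+348·84·263256 = 15391000351,  y_3 = 1567·263256+84·4910977 = 825044220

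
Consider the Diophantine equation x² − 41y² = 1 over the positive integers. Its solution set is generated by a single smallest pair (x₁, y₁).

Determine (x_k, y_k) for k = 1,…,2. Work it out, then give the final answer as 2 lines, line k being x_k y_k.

√41 → a₀=6, period (2,2,12); ℓ=3 odd so k=5
i=0: a=6 ⇒ p=6, q=1
…
i=4: a=2 ⇒ p=826, q=129
i=5: a=2 ⇒ p=2049, q=320
(x₁, y₁) = (2049, 320);  2049² − 41·320² = 1 ✓
(2049+320√41)^2 = 8396801 + 1311360√41

2049 320
8396801 1311360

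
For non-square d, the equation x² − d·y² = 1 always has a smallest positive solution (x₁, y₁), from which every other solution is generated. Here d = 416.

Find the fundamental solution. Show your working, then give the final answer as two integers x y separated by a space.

d=416: √d = [20; 2,1,1,9,1,1,2,40] (ℓ=8, even), read p_7/q_7
step 0: (20, 1)  from 20·(1,0) + (0,1)
step 1: (41, 2)  from 2·(20,1) + (1,0)
step 2: (61, 3)  from 1·(41,2) + (20,1)
…
step 4: (979, 48)  from 9·(102,5) + (61,3)
…
step 6: (2060, 101)  from 1·(1081,53) + (979,48)
step 7: (5201, 255)  from 2·(2060,101) + (1081,53)
→ (5201, 255).  Check: 5201²=27050401, 416·255²=27050400, difference 1.

5201 255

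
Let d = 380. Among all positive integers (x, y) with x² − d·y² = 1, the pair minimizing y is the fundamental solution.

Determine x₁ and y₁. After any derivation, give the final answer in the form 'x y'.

√380 = [19; 2,38, …], period ℓ=2 (even) → k=1
step 0: (19, 1)  from 19·(1,0) + (0,1)
step 1: (39, 2)  from 2·(19,1) + (1,0)
fundamental: x₁=39, y₁=2  (since 1521 − 380·4 = 1)

39 2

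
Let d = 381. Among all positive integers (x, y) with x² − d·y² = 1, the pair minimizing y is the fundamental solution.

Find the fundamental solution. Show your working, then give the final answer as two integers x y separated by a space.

d=381: √d = [19; 1,1,12,1,1,38] (ℓ=6, even), read p_5/q_5
a_0=19:  p_0=19·1+0=19,  q_0=19·0+1=1
a_1=1:  p_1=1·19+1=20,  q_1=1·1+0=1
…
a_3=12:  p_3=12·39+20=488,  q_3=12·2+1=25
a_4=1:  p_4=1·488+39=527,  q_4=1·25+2=27
a_5=1:  p_5=1·527+488=1015,  q_5=1·27+25=52
fundamental: x₁=1015, y₁=52  (since 1030225 − 381·2704 = 1)

1015 52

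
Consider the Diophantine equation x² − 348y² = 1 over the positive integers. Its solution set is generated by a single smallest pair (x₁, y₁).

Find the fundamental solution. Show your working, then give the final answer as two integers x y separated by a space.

1567 84

√348 = [18; 1,1,1,8,1,1,1,36, …], period ℓ=8 (even) → k=7
step 0: (18, 1)  from 18·(1,0) + (0,1)
…
step 2: (37, 2)  from 1·(19,1) + (18,1)
…
step 6: (1026, 55)  from 1·(541,29) + (485,26)
step 7: (1567, 84)  from 1·(1026,55) + (541,29)
(x₁, y₁) = (1567, 84);  1567² − 348·84² = 1 ✓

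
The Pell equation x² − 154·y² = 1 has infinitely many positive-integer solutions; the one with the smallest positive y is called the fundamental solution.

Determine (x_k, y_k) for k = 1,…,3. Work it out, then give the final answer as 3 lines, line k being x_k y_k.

21295 1716
906954049 73084440
38627172925615 3112666297884

√154 → a₀=12, period (2,2,3,1,2,1,3,2,2,24); ℓ=10 even so k=9
a_0=12:  p_0=12·1+0=12,  q_0=12·0+1=1
a_1=2:  p_1=2·12+1=25,  q_1=2·1+0=2
…
a_3=3:  p_3=3·62+25=211,  q_3=3·5+2=17
…
a_5=2:  p_5=2·273+211=757,  q_5=2·22+17=61
a_6=1:  p_6=1·757+273=1030,  q_6=1·61+22=83
…
a_8=2:  p_8=2·3847+1030=8724,  q_8=2·310+83=703
a_9=2:  p_9=2·8724+3847=21295,  q_9=2·703+310=1716
→ (21295, 1716).  Check: 21295²=453477025, 154·1716²=453477024, difference 1.
(21295+1716√154)^2 = 906954049 + 73084440√154
(21295+1716√154)^3 = 38627172925615 + 3112666297884√154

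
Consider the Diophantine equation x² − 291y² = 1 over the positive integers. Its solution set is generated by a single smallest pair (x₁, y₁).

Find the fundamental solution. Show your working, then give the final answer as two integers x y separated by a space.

290 17

d=291: √d = [17; 17,34] (ℓ=2, even), read p_1/q_1
step 0: (17, 1)  from 17·(1,0) + (0,1)
step 1: (290, 17)  from 17·(17,1) + (1,0)
fundamental: x₁=290, y₁=17  (since 84100 − 291·289 = 1)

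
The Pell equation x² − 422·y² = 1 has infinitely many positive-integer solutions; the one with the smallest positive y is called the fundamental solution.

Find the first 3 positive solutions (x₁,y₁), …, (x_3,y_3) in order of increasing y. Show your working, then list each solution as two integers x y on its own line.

7022501 341850
98631040590001 4801283933700
1385273162348638202501 67434042451384025550

√422 → a₀=20, period (1,1,5,2,1,…,1,1,40); ℓ=14 even so k=13
a_0=20:  p_0=20·1+0=20,  q_0=20·0+1=1
…
a_3=5:  p_3=5·41+21=226,  q_3=5·2+1=11
…
a_5=1:  p_5=1·493+226=719,  q_5=1·24+11=35
…
a_11=5:  p_11=5·598859+217526=3211821,  q_11=5·29152+10589=156349
a_12=1:  p_12=1·3211821+598859=3810680,  q_12=1·156349+29152=185501
a_13=1:  p_13=1·3810680+3211821=7022501,  q_13=1·185501+156349=341850
fundamental: x₁=7022501, y₁=341850  (since 49315520295001 − 422·116861422500 = 1)
(7022501+341850√422)^2 = 98631040590001 + 4801283933700√422
(7022501+341850√422)^3 = 1385273162348638202501 + 67434042451384025550√422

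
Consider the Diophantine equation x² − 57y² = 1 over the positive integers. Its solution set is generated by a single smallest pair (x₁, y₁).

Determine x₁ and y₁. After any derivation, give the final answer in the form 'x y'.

151 20

√57 → a₀=7, period (1,1,4,1,1,14); ℓ=6 even so k=5
step 0: (7, 1)  from 7·(1,0) + (0,1)
step 1: (8, 1)  from 1·(7,1) + (1,0)
…
step 4: (83, 11)  from 1·(68,9) + (15,2)
step 5: (151, 20)  from 1·(83,11) + (68,9)
→ (151, 20).  Check: 151²=22801, 57·20²=22800, difference 1.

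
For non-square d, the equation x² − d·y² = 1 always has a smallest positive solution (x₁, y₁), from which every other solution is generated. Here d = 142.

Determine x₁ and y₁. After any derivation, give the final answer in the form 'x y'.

143 12

[11; 1,10,1,22] for √142; ℓ=4 ⇒ convergent index 3
a_0=11:  p_0=11·1+0=11,  q_0=11·0+1=1
a_1=1:  p_1=1·11+1=12,  q_1=1·1+0=1
a_2=10:  p_2=10·12+11=131,  q_2=10·1+1=11
a_3=1:  p_3=1·131+12=143,  q_3=1·11+1=12
fundamental: x₁=143, y₁=12  (since 20449 − 142·144 = 1)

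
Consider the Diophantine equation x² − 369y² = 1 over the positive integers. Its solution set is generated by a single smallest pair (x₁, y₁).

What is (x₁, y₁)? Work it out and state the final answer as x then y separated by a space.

8396801 437120

√369 → a₀=19, period (4,1,3,2,7,4,7,2,3,1,4,38); ℓ=12 even so k=11
k=0  a_k=19  p_k/q_k = 19/1
k=1  a_k=4  p_k/q_k = 77/4
k=2  a_k=1  p_k/q_k = 96/5
…
k=5  a_k=7  p_k/q_k = 6147/320
k=6  a_k=4  p_k/q_k = 25414/1323
k=7  a_k=7  p_k/q_k = 184045/9581
k=8  a_k=2  p_k/q_k = 393504/20485
k=9  a_k=3  p_k/q_k = 1364557/71036
k=10  a_k=1  p_k/q_k = 1758061/91521
k=11  a_k=4  p_k/q_k = 8396801/437120
(x₁, y₁) = (8396801, 437120);  8396801² − 369·437120² = 1 ✓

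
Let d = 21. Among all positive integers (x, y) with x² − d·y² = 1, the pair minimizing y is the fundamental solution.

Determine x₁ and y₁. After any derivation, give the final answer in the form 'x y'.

55 12

√21 = [4; 1,1,2,1,1,8, …], period ℓ=6 (even) → k=5
step 0: (4, 1)  from 4·(1,0) + (0,1)
step 1: (5, 1)  from 1·(4,1) + (1,0)
step 2: (9, 2)  from 1·(5,1) + (4,1)
step 3: (23, 5)  from 2·(9,2) + (5,1)
step 4: (32, 7)  from 1·(23,5) + (9,2)
step 5: (55, 12)  from 1·(32,7) + (23,5)
fundamental: x₁=55, y₁=12  (since 3025 − 21·144 = 1)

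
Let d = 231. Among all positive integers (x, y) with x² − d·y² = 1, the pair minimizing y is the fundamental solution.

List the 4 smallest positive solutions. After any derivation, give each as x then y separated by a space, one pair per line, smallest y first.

76 5
11551 760
1755676 115515
266851201 17557520

√231 = [15; 5,30, …], period ℓ=2 (even) → k=1
a_0=15:  p_0=15·1+0=15,  q_0=15·0+1=1
a_1=5:  p_1=5·15+1=76,  q_1=5·1+0=5
(x₁, y₁) = (76, 5);  76² − 231·5² = 1 ✓
k=2:  x_2 = 76·76+231·5·5 = 11551,  y_2 = 76·5+5·76 = 760
k=3:  x_3 = 76·11551+231·5·760 = 1755676,  y_3 = 76·760+5·11551 = 115515
k=4:  x_4 = 76·1755676+231·5·115515 = 266851201,  y_4 = 76·115515+5·1755676 = 17557520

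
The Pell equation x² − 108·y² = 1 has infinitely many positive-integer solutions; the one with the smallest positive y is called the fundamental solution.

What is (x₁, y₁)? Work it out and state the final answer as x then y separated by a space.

1351 130

√108 = [10; 2,1,1,4,1,1,2,20, …], period ℓ=8 (even) → k=7
i=0: a=10 ⇒ p=10, q=1
i=1: a=2 ⇒ p=21, q=2
i=2: a=1 ⇒ p=31, q=3
i=3: a=1 ⇒ p=52, q=5
i=4: a=4 ⇒ p=239, q=23
i=5: a=1 ⇒ p=291, q=28
i=6: a=1 ⇒ p=530, q=51
i=7: a=2 ⇒ p=1351, q=130
→ (1351, 130).  Check: 1351²=1825201, 108·130²=1825200, difference 1.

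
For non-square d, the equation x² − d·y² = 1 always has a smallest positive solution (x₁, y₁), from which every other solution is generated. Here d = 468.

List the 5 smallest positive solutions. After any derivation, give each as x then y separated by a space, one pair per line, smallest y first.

649 30
842401 38940
1093435849 50544090
1419278889601 65606189880
1842222905266249 85156783920150

[21; 1,1,1,2,1,1,1,42] for √468; ℓ=8 ⇒ convergent index 7
i=0: a=21 ⇒ p=21, q=1
…
i=3: a=1 ⇒ p=65, q=3
i=4: a=2 ⇒ p=173, q=8
…
i=6: a=1 ⇒ p=411, q=19
i=7: a=1 ⇒ p=649, q=30
(x₁, y₁) = (649, 30);  649² − 468·30² = 1 ✓
n=2: (649,30)∘(649,30) = (649·649+468·30·30, 649·30+30·649) = (842401,38940)
n=3: (842401,38940)∘(649,30) = (649·842401+468·30·38940, 649·38940+30·842401) = (1093435849,50544090)
n=4: (1093435849,50544090)∘(649,30) = (649·1093435849+468·30·50544090, 649·50544090+30·1093435849) = (1419278889601,65606189880)
n=5: (1419278889601,65606189880)∘(649,30) = (649·1419278889601+468·30·65606189880, 649·65606189880+30·1419278889601) = (1842222905266249,85156783920150)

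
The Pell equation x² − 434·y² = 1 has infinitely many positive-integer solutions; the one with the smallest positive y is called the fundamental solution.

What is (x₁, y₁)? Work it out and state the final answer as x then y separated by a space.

125 6

√434 → a₀=20, period (1,4,1,40); ℓ=4 even so k=3
a_0=20:  p_0=20·1+0=20,  q_0=20·0+1=1
…
a_2=4:  p_2=4·21+20=104,  q_2=4·1+1=5
a_3=1:  p_3=1·104+21=125,  q_3=1·5+1=6
→ (125, 6).  Check: 125²=15625, 434·6²=15624, difference 1.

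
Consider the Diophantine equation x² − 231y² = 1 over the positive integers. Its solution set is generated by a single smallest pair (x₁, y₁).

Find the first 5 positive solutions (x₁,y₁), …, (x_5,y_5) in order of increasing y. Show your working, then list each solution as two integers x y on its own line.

√231 → a₀=15, period (5,30); ℓ=2 even so k=1
step 0: (15, 1)  from 15·(1,0) + (0,1)
step 1: (76, 5)  from 5·(15,1) + (1,0)
(x₁, y₁) = (76, 5);  76² − 231·5² = 1 ✓
(76+5√231)^2 = 11551 + 760√231
(76+5√231)^3 = 1755676 + 115515√231
(76+5√231)^4 = 266851201 + 17557520√231
(76+5√231)^5 = 40559626876 + 2668627525√231

76 5
11551 760
1755676 115515
266851201 17557520
40559626876 2668627525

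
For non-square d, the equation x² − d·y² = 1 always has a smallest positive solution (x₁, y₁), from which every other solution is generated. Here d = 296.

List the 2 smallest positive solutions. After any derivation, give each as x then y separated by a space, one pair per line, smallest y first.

3699 215
27365201 1590570

[17; 4,1,7,1,4,34] for √296; ℓ=6 ⇒ convergent index 5
step 0: (17, 1)  from 17·(1,0) + (0,1)
…
step 2: (86, 5)  from 1·(69,4) + (17,1)
…
step 4: (757, 44)  from 1·(671,39) + (86,5)
step 5: (3699, 215)  from 4·(757,44) + (671,39)
(x₁, y₁) = (3699, 215);  3699² − 296·215² = 1 ✓
n=2: (3699,215)∘(3699,215) = (3699·3699+296·215·215, 3699·215+215·3699) = (27365201,1590570)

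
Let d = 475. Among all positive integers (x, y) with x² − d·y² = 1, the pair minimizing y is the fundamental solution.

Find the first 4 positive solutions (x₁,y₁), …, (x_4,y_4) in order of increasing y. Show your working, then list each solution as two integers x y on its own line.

d=475: √d = [21; 1,3,1,6,2,6,1,3,1,42] (ℓ=10, even), read p_9/q_9
step 0: (21, 1)  from 21·(1,0) + (0,1)
step 1: (22, 1)  from 1·(21,1) + (1,0)
…
step 3: (109, 5)  from 1·(87,4) + (22,1)
step 4: (741, 34)  from 6·(109,5) + (87,4)
step 5: (1591, 73)  from 2·(741,34) + (109,5)
step 6: (10287, 472)  from 6·(1591,73) + (741,34)
step 7: (11878, 545)  from 1·(10287,472) + (1591,73)
step 8: (45921, 2107)  from 3·(11878,545) + (10287,472)
step 9: (57799, 2652)  from 1·(45921,2107) + (11878,545)
(x₁, y₁) = (57799, 2652);  57799² − 475·2652² = 1 ✓
n=2: (57799,2652)∘(57799,2652) = (57799·57799+475·2652·2652, 57799·2652+2652·57799) = (6681448801,306565896)
n=3: (6681448801,306565896)∘(57799,2652) = (57799·6681448801+475·2652·306565896, 57799·306565896+2652·6681448801) = (772362118440199,35438404443156)
n=4: (772362118440199,35438404443156)∘(57799,2652) = (57799·772362118440199+475·2652·35438404443156, 57799·35438404443156+2652·772362118440199) = (89283516160768675201,4096608676513381392)

57799 2652
6681448801 306565896
772362118440199 35438404443156
89283516160768675201 4096608676513381392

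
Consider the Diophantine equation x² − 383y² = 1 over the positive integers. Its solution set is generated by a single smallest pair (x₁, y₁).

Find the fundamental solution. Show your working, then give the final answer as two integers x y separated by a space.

√383 = [19; 1,1,3,19,3,1,1,38, …], period ℓ=8 (even) → k=7
step 0: (19, 1)  from 19·(1,0) + (0,1)
…
step 2: (39, 2)  from 1·(20,1) + (19,1)
…
step 6: (10705, 547)  from 1·(8063,412) + (2642,135)
step 7: (18768, 959)  from 1·(10705,547) + (8063,412)
(x₁, y₁) = (18768, 959);  18768² − 383·959² = 1 ✓

18768 959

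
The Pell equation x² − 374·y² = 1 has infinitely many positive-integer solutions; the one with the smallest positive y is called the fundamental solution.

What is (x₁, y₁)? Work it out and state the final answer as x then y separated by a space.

√374 → a₀=19, period (2,1,18,1,2,38); ℓ=6 even so k=5
k=0  a_k=19  p_k/q_k = 19/1
k=1  a_k=2  p_k/q_k = 39/2
k=2  a_k=1  p_k/q_k = 58/3
…
k=4  a_k=1  p_k/q_k = 1141/59
k=5  a_k=2  p_k/q_k = 3365/174
(x₁, y₁) = (3365, 174);  3365² − 374·174² = 1 ✓

3365 174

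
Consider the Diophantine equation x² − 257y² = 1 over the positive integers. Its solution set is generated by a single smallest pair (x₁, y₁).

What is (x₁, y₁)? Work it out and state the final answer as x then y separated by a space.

[16; 32] for √257; ℓ=1 ⇒ convergent index 1
step 0: (16, 1)  from 16·(1,0) + (0,1)
step 1: (513, 32)  from 32·(16,1) + (1,0)
fundamental: x₁=513, y₁=32  (since 263169 − 257·1024 = 1)

513 32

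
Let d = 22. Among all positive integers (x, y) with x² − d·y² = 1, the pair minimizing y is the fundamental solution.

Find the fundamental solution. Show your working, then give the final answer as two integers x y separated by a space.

197 42

[4; 1,2,4,2,1,8] for √22; ℓ=6 ⇒ convergent index 5
a_0=4:  p_0=4·1+0=4,  q_0=4·0+1=1
a_1=1:  p_1=1·4+1=5,  q_1=1·1+0=1
…
a_4=2:  p_4=2·61+14=136,  q_4=2·13+3=29
a_5=1:  p_5=1·136+61=197,  q_5=1·29+13=42
(x₁, y₁) = (197, 42);  197² − 22·42² = 1 ✓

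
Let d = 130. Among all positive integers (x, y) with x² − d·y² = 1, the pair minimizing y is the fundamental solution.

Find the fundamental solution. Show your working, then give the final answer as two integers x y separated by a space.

6499 570

[11; 2,2,22] for √130; ℓ=3 ⇒ convergent index 5
k=0  a_k=11  p_k/q_k = 11/1
…
k=2  a_k=2  p_k/q_k = 57/5
k=3  a_k=22  p_k/q_k = 1277/112
k=4  a_k=2  p_k/q_k = 2611/229
k=5  a_k=2  p_k/q_k = 6499/570
fundamental: x₁=6499, y₁=570  (since 42237001 − 130·324900 = 1)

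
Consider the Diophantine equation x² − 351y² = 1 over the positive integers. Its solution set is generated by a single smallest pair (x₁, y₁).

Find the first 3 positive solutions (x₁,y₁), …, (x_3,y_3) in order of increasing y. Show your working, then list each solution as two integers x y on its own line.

d=351: √d = [18; 1,2,1,3,2,2,2,3,1,2,1,36] (ℓ=12, even), read p_11/q_11
a_0=18:  p_0=18·1+0=18,  q_0=18·0+1=1
a_1=1:  p_1=1·18+1=19,  q_1=1·1+0=1
a_2=2:  p_2=2·19+18=56,  q_2=2·1+1=3
a_3=1:  p_3=1·56+19=75,  q_3=1·3+1=4
a_4=3:  p_4=3·75+56=281,  q_4=3·4+3=15
a_5=2:  p_5=2·281+75=637,  q_5=2·15+4=34
a_6=2:  p_6=2·637+281=1555,  q_6=2·34+15=83
…
a_10=2:  p_10=2·16543+12796=45882,  q_10=2·883+683=2449
a_11=1:  p_11=1·45882+16543=62425,  q_11=1·2449+883=3332
(x₁, y₁) = (62425, 3332);  62425² − 351·3332² = 1 ✓
(x_2, y_2) = (62425·62425 + 351·3332·3332, 62425·3332 + 3332·62425) = (7793761249, 416000200)
(x_3, y_3) = (62425·7793761249 + 351·3332·416000200, 62425·416000200 + 3332·7793761249) = (973051091875225, 51937624966668)

62425 3332
7793761249 416000200
973051091875225 51937624966668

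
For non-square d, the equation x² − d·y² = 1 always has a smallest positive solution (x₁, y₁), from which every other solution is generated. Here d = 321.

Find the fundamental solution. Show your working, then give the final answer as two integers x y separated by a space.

215 12

[17; 1,10,1,34] for √321; ℓ=4 ⇒ convergent index 3
step 0: (17, 1)  from 17·(1,0) + (0,1)
…
step 2: (197, 11)  from 10·(18,1) + (17,1)
step 3: (215, 12)  from 1·(197,11) + (18,1)
fundamental: x₁=215, y₁=12  (since 46225 − 321·144 = 1)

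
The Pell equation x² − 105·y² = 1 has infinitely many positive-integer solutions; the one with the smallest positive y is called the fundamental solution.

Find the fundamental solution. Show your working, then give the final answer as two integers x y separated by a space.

d=105: √d = [10; 4,20] (ℓ=2, even), read p_1/q_1
step 0: (10, 1)  from 10·(1,0) + (0,1)
step 1: (41, 4)  from 4·(10,1) + (1,0)
(x₁, y₁) = (41, 4);  41² − 105·4² = 1 ✓

41 4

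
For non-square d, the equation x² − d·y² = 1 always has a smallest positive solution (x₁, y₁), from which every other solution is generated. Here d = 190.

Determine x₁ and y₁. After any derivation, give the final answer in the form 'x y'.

52021 3774

√190 = [13; 1,3,1,1,1,…,3,1,26, …], period ℓ=14 (even) → k=13
a_0=13:  p_0=13·1+0=13,  q_0=13·0+1=1
…
a_2=3:  p_2=3·14+13=55,  q_2=3·1+1=4
…
a_5=1:  p_5=1·124+69=193,  q_5=1·9+5=14
…
a_7=2:  p_7=2·510+193=1213,  q_7=2·37+14=88
…
a_9=1:  p_9=1·2936+1213=4149,  q_9=1·213+88=301
a_10=1:  p_10=1·4149+2936=7085,  q_10=1·301+213=514
a_11=1:  p_11=1·7085+4149=11234,  q_11=1·514+301=815
a_12=3:  p_12=3·11234+7085=40787,  q_12=3·815+514=2959
a_13=1:  p_13=1·40787+11234=52021,  q_13=1·2959+815=3774
fundamental: x₁=52021, y₁=3774  (since 2706184441 − 190·14243076 = 1)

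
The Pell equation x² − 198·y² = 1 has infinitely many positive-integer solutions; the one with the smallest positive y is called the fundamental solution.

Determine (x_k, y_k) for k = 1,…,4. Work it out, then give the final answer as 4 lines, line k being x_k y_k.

197 14
77617 5516
30580901 2173290
12048797377 856270744

√198 = [14; 14,28, …], period ℓ=2 (even) → k=1
k=0  a_k=14  p_k/q_k = 14/1
k=1  a_k=14  p_k/q_k = 197/14
(x₁, y₁) = (197, 14);  197² − 198·14² = 1 ✓
(x_2, y_2) = (197·197 + 198·14·14, 197·14 + 14·197) = (77617, 5516)
(x_3, y_3) = (197·77617 + 198·14·5516, 197·5516 + 14·77617) = (30580901, 2173290)
(x_4, y_4) = (197·30580901 + 198·14·2173290, 197·2173290 + 14·30580901) = (12048797377, 856270744)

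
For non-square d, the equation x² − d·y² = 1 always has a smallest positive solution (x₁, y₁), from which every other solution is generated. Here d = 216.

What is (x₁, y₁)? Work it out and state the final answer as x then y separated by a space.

d=216: √d = [14; 1,2,3,2,1,28] (ℓ=6, even), read p_5/q_5
a_0=14:  p_0=14·1+0=14,  q_0=14·0+1=1
a_1=1:  p_1=1·14+1=15,  q_1=1·1+0=1
…
a_3=3:  p_3=3·44+15=147,  q_3=3·3+1=10
a_4=2:  p_4=2·147+44=338,  q_4=2·10+3=23
a_5=1:  p_5=1·338+147=485,  q_5=1·23+10=33
→ (485, 33).  Check: 485²=235225, 216·33²=235224, difference 1.

485 33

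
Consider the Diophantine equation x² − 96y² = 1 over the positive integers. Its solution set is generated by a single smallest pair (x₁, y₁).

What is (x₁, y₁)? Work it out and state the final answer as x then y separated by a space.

49 5

√96 = [9; 1,3,1,18, …], period ℓ=4 (even) → k=3
step 0: (9, 1)  from 9·(1,0) + (0,1)
step 1: (10, 1)  from 1·(9,1) + (1,0)
step 2: (39, 4)  from 3·(10,1) + (9,1)
step 3: (49, 5)  from 1·(39,4) + (10,1)
→ (49, 5).  Check: 49²=2401, 96·5²=2400, difference 1.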